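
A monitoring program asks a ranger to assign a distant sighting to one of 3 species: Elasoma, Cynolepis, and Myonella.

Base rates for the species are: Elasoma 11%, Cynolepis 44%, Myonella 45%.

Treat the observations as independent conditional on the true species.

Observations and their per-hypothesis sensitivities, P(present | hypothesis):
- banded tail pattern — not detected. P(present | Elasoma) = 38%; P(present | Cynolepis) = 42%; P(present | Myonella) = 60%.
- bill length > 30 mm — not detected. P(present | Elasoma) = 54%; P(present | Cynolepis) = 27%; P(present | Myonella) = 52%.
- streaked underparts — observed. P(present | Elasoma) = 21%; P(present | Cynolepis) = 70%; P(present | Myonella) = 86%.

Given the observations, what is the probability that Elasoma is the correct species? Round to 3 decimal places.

0.031

By Bayes' rule with conditional independence, the unnormalized weight for each hypothesis is prior × ∏ likelihoods (using 1 − P(present | H) for each absent observation):
  Elasoma: 0.11 × (1 − 0.38) × (1 − 0.54) × 0.21 = 0.0065881
  Cynolepis: 0.44 × (1 − 0.42) × (1 − 0.27) × 0.70 = 0.13041
  Myonella: 0.45 × (1 − 0.60) × (1 − 0.52) × 0.86 = 0.074304
Marginal likelihood of the evidence = 0.2113.
P(Elasoma | evidence) = 0.0065881 / 0.2113 ≈ 0.031.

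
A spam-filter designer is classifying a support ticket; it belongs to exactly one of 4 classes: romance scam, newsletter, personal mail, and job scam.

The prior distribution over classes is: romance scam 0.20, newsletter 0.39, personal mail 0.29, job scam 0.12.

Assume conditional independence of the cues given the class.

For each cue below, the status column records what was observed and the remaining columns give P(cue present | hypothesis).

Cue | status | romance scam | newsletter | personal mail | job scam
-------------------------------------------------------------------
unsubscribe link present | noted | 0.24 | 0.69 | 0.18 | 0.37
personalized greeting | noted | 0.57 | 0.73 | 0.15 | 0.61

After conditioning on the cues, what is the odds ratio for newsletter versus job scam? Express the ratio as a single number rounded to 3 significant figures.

The normalizing constant cancels in an odds ratio, so compute prior × likelihood for the two hypotheses only:
  newsletter: 0.39 × 0.69 × 0.73 = 0.19644
  job scam: 0.12 × 0.37 × 0.61 = 0.027084
Posterior odds = 0.19644 / 0.027084 ≈ 7.25.

7.25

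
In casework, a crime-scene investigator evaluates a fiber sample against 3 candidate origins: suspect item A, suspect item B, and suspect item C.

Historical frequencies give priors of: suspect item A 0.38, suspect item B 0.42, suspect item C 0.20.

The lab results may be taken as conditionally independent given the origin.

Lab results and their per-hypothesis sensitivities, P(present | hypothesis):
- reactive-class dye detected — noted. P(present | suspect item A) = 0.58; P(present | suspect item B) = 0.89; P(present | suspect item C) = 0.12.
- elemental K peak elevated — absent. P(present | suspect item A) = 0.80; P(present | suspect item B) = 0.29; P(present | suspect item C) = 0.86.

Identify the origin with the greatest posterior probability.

For each hypothesis, the unnormalized posterior weight is prior × product of the lab result likelihoods (using 1 − P(present | H) for each absent lab result):
  suspect item A: 0.38 × 0.58 × (1 − 0.80) = 0.04408
  suspect item B: 0.42 × 0.89 × (1 − 0.29) = 0.2654
  suspect item C: 0.20 × 0.12 × (1 − 0.86) = 0.00336
The unnormalized weights sum to 0.31284.
P(suspect item A | evidence) ≈ 0.04408 / 0.31284 ≈ 0.141
P(suspect item B | evidence) ≈ 0.2654 / 0.31284 ≈ 0.848
P(suspect item C | evidence) ≈ 0.00336 / 0.31284 ≈ 0.011
The largest is 0.848, so suspect item B is most probable.

suspect item B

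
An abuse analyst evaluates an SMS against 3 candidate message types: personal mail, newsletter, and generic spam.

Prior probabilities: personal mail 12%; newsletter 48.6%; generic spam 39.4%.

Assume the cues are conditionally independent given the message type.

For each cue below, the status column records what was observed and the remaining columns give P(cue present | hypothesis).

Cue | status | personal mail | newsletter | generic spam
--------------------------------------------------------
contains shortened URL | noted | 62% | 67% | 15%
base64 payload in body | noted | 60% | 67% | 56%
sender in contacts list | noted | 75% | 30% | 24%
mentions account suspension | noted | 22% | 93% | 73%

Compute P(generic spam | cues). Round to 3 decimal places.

0.078

By Bayes' rule with conditional independence, the unnormalized weight for each hypothesis is prior × ∏ likelihoods:
  personal mail: 0.120 × 0.62 × 0.60 × 0.75 × 0.22 = 0.0073656
  newsletter: 0.486 × 0.67 × 0.67 × 0.30 × 0.93 = 0.060868
  generic spam: 0.394 × 0.15 × 0.56 × 0.24 × 0.73 = 0.0057984
The unnormalized weights sum to 0.074032.
P(generic spam | evidence) = 0.0057984 / 0.074032 ≈ 0.078.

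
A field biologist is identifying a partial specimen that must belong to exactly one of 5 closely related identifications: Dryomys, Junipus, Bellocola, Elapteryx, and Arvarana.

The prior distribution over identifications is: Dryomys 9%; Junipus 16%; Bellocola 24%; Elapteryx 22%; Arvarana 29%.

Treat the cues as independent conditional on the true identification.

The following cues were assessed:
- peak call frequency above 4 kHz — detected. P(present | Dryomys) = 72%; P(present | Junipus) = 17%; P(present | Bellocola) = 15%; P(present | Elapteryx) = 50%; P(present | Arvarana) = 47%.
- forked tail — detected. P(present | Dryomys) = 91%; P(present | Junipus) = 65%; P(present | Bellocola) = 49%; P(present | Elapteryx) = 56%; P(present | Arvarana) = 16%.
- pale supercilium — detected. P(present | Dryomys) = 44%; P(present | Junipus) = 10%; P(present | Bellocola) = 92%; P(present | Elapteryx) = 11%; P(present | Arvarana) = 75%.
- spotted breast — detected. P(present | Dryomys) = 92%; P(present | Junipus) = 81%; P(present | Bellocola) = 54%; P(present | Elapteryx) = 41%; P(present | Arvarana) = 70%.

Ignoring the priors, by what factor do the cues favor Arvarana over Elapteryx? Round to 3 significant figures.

Take the product of per-cue likelihoods under each hypothesis, then divide.
  Arvarana: 0.47 × 0.16 × 0.75 × 0.70 = 0.03948
  Elapteryx: 0.50 × 0.56 × 0.11 × 0.41 = 0.012628
Bayes factor = 0.03948 / 0.012628 ≈ 3.13

3.13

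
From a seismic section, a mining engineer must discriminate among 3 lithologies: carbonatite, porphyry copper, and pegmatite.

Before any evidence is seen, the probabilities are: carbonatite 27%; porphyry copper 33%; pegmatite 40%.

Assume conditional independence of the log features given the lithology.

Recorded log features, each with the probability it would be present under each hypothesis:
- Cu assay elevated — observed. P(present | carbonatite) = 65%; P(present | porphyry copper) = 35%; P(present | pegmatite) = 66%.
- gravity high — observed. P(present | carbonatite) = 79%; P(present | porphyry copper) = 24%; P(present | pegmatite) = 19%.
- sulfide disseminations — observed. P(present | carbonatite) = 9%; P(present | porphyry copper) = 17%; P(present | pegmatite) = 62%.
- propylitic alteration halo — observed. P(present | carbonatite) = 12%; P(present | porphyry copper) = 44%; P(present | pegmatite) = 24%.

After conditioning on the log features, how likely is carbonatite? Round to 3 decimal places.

Multiply each prior by the joint likelihood of the log feature pattern:
  carbonatite: 0.27 × 0.65 × 0.79 × 0.09 × 0.12 = 0.0014974
  porphyry copper: 0.33 × 0.35 × 0.24 × 0.17 × 0.44 = 0.0020735
  pegmatite: 0.40 × 0.66 × 0.19 × 0.62 × 0.24 = 0.0074638
Marginal likelihood of the evidence = 0.011035.
P(carbonatite | evidence) = 0.0014974 / 0.011035 ≈ 0.136.

0.136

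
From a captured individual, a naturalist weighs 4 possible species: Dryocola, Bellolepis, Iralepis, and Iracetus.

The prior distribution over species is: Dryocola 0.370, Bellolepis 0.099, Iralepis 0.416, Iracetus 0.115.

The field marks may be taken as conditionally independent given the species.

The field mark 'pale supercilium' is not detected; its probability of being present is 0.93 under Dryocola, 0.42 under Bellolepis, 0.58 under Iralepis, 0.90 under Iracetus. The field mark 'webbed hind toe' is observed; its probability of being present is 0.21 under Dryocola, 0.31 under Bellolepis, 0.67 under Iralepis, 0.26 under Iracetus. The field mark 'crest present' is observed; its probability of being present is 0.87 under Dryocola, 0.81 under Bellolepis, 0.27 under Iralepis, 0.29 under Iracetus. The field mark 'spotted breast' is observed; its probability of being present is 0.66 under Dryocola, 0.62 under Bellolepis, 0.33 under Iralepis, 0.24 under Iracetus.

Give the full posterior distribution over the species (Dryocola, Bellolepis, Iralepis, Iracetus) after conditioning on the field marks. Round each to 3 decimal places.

By Bayes' rule with conditional independence, the unnormalized weight for each hypothesis is prior × ∏ likelihoods (using 1 − P(present | H) for each absent field mark):
  Dryocola: 0.370 × (1 − 0.93) × 0.21 × 0.87 × 0.66 = 0.0031231
  Bellolepis: 0.099 × (1 − 0.42) × 0.31 × 0.81 × 0.62 = 0.0089393
  Iralepis: 0.416 × (1 − 0.58) × 0.67 × 0.27 × 0.33 = 0.01043
  Iracetus: 0.115 × (1 − 0.90) × 0.26 × 0.29 × 0.24 = 0.0002081
Marginal likelihood of the evidence = 0.022701.
P(Dryocola | evidence) = 0.0031231 / 0.022701 ≈ 0.138
P(Bellolepis | evidence) = 0.0089393 / 0.022701 ≈ 0.394
P(Iralepis | evidence) = 0.01043 / 0.022701 ≈ 0.459
P(Iracetus | evidence) = 0.0002081 / 0.022701 ≈ 0.009

0.138, 0.394, 0.459, 0.009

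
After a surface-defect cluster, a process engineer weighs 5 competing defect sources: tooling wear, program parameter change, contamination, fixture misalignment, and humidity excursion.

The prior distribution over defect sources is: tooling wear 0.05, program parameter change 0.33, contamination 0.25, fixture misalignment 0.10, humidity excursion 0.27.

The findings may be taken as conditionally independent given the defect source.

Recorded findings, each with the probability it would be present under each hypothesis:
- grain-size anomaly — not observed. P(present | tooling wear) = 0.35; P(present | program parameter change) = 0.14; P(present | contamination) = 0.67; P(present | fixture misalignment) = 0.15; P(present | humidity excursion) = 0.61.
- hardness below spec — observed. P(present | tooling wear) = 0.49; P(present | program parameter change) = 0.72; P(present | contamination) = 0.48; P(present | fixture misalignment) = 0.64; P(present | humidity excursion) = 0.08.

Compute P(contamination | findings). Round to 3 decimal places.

0.123

For each hypothesis, the unnormalized posterior weight is prior × product of the finding likelihoods (using 1 − P(present | H) for each absent finding):
  tooling wear: 0.05 × (1 − 0.35) × 0.49 = 0.015925
  program parameter change: 0.33 × (1 − 0.14) × 0.72 = 0.20434
  contamination: 0.25 × (1 − 0.67) × 0.48 = 0.0396
  fixture misalignment: 0.10 × (1 − 0.15) × 0.64 = 0.0544
  humidity excursion: 0.27 × (1 − 0.61) × 0.08 = 0.008424
The unnormalized weights sum to 0.32268.
P(contamination | evidence) = 0.0396 / 0.32268 ≈ 0.123.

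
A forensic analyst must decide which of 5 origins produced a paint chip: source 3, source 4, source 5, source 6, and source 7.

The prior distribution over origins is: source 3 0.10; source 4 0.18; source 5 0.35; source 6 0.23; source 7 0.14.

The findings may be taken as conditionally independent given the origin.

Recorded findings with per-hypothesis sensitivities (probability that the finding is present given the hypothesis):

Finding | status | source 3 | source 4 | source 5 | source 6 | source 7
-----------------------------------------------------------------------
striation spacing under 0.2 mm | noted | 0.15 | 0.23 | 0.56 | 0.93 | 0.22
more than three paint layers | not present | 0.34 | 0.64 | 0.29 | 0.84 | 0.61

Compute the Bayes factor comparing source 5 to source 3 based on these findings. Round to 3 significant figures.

Joint likelihood of the evidence pattern under each hypothesis (using 1 − P(present | H) for each absent finding):
  source 5: 0.56 × (1 − 0.29) = 0.3976
  source 3: 0.15 × (1 − 0.34) = 0.099
Bayes factor = 0.3976 / 0.099 ≈ 4.02

4.02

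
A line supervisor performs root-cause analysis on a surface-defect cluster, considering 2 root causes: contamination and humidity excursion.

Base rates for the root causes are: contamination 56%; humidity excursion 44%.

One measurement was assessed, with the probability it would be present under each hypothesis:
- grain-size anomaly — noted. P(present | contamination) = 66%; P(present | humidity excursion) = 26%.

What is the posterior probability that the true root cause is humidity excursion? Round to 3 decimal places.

0.236

By Bayes' rule, the unnormalized weight for each hypothesis is prior × likelihood:
  contamination: 0.56 × 0.66 = 0.3696
  humidity excursion: 0.44 × 0.26 = 0.1144
Marginal likelihood of the evidence = 0.484.
P(humidity excursion | evidence) = 0.1144 / 0.484 ≈ 0.236.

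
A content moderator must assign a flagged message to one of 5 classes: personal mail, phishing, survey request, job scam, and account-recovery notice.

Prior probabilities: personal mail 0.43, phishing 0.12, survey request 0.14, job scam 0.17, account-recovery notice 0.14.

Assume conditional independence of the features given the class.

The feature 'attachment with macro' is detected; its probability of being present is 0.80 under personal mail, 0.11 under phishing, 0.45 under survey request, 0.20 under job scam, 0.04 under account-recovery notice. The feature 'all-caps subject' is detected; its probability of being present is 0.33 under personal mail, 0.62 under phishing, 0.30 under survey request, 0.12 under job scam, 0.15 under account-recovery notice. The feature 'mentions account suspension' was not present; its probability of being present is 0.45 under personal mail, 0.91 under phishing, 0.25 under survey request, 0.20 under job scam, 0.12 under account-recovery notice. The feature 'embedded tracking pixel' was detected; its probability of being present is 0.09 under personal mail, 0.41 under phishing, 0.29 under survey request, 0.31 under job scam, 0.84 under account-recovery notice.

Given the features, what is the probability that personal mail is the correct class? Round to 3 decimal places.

0.482

For each hypothesis, the unnormalized posterior weight is prior × product of the feature likelihoods (using 1 − P(present | H) for each absent feature):
  personal mail: 0.43 × 0.80 × 0.33 × (1 − 0.45) × 0.09 = 0.0056192
  phishing: 0.12 × 0.11 × 0.62 × (1 − 0.91) × 0.41 = 0.00030199
  survey request: 0.14 × 0.45 × 0.30 × (1 − 0.25) × 0.29 = 0.0041108
  job scam: 0.17 × 0.20 × 0.12 × (1 − 0.20) × 0.31 = 0.0010118
  account-recovery notice: 0.14 × 0.04 × 0.15 × (1 − 0.12) × 0.84 = 0.00062093
Marginal likelihood of the evidence = 0.011665.
P(personal mail | evidence) = 0.0056192 / 0.011665 ≈ 0.482.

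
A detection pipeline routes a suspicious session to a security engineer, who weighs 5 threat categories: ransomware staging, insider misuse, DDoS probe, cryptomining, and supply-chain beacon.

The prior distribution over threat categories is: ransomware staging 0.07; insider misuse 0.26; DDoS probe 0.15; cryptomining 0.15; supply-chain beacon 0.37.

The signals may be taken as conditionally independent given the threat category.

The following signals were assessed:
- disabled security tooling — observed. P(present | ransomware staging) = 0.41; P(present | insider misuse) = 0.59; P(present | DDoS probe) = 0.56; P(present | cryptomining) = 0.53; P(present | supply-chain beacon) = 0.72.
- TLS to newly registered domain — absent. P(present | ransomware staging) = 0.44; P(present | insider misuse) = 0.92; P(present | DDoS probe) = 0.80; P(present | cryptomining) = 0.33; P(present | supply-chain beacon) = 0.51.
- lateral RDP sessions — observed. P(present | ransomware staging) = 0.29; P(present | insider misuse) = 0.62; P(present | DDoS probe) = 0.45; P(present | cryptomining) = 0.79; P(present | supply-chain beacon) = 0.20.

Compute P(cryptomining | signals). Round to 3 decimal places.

By Bayes' rule with conditional independence, the unnormalized weight for each hypothesis is prior × ∏ likelihoods (using 1 − P(present | H) for each absent signal):
  ransomware staging: 0.07 × 0.41 × (1 − 0.44) × 0.29 = 0.0046609
  insider misuse: 0.26 × 0.59 × (1 − 0.92) × 0.62 = 0.0076086
  DDoS probe: 0.15 × 0.56 × (1 − 0.80) × 0.45 = 0.00756
  cryptomining: 0.15 × 0.53 × (1 − 0.33) × 0.79 = 0.042079
  supply-chain beacon: 0.37 × 0.72 × (1 − 0.51) × 0.20 = 0.026107
Marginal likelihood of the evidence = 0.088016.
P(cryptomining | evidence) = 0.042079 / 0.088016 ≈ 0.478.

0.478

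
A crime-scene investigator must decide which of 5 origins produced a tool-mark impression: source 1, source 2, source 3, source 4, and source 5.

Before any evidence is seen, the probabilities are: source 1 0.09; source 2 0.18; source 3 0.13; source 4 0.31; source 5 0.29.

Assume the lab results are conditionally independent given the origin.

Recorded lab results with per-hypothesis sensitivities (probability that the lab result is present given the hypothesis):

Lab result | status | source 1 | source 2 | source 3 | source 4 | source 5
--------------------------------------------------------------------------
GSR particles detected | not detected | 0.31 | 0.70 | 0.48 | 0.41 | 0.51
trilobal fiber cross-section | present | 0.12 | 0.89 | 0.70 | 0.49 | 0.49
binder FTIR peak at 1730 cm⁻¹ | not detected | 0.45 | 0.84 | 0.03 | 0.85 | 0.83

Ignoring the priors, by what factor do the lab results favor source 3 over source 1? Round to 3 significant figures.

7.75

The Bayes factor is the ratio of the joint likelihoods of the lab result pattern under the two hypotheses (using 1 − P(present | H) for each absent lab result).
  source 3: (1 − 0.48) × 0.70 × (1 − 0.03) = 0.35308
  source 1: (1 − 0.31) × 0.12 × (1 − 0.45) = 0.04554
Bayes factor = 0.35308 / 0.04554 ≈ 7.75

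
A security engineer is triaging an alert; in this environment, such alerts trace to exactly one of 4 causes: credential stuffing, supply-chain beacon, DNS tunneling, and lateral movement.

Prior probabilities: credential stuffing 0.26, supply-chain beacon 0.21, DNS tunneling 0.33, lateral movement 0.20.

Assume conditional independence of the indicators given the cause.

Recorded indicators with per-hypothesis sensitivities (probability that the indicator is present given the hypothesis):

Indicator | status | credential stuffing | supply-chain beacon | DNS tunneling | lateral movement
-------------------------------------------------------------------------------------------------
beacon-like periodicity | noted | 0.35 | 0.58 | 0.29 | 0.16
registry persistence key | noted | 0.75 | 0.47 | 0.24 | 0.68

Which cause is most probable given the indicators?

credential stuffing

For each hypothesis, the unnormalized posterior weight is prior × product of the indicator likelihoods:
  credential stuffing: 0.26 × 0.35 × 0.75 = 0.06825
  supply-chain beacon: 0.21 × 0.58 × 0.47 = 0.057246
  DNS tunneling: 0.33 × 0.29 × 0.24 = 0.022968
  lateral movement: 0.20 × 0.16 × 0.68 = 0.02176
Marginal likelihood of the evidence = 0.17022.
P(credential stuffing | evidence) ≈ 0.06825 / 0.17022 ≈ 0.401
P(supply-chain beacon | evidence) ≈ 0.057246 / 0.17022 ≈ 0.336
P(DNS tunneling | evidence) ≈ 0.022968 / 0.17022 ≈ 0.135
P(lateral movement | evidence) ≈ 0.02176 / 0.17022 ≈ 0.128
The largest is 0.401, so credential stuffing is most probable.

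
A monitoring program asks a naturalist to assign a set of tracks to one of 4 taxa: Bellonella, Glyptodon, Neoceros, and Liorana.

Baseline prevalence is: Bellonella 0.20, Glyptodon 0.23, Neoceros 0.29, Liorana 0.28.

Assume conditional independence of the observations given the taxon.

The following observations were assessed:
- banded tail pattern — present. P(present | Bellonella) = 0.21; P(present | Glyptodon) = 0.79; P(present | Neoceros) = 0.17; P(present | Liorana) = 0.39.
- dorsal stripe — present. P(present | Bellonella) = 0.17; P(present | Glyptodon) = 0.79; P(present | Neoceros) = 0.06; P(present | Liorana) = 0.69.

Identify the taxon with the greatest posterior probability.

Multiply each prior by the joint likelihood of the evidence pattern:
  Bellonella: 0.20 × 0.21 × 0.17 = 0.00714
  Glyptodon: 0.23 × 0.79 × 0.79 = 0.14354
  Neoceros: 0.29 × 0.17 × 0.06 = 0.002958
  Liorana: 0.28 × 0.39 × 0.69 = 0.075348
Normalizing constant Z = 0.00714 + 0.14354 + 0.002958 + 0.075348 = 0.22899.
P(Bellonella | evidence) ≈ 0.00714 / 0.22899 ≈ 0.031
P(Glyptodon | evidence) ≈ 0.14354 / 0.22899 ≈ 0.627
P(Neoceros | evidence) ≈ 0.002958 / 0.22899 ≈ 0.013
P(Liorana | evidence) ≈ 0.075348 / 0.22899 ≈ 0.329
The largest is 0.627, so Glyptodon is most probable.

Glyptodon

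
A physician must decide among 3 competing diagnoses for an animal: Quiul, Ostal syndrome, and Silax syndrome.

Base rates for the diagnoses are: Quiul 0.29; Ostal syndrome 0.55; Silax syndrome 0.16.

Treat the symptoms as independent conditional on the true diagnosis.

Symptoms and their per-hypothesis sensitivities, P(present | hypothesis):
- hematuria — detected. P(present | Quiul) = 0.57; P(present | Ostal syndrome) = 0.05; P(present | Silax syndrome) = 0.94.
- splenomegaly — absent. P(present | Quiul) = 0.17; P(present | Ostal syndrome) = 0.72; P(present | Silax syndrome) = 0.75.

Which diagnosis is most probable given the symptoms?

Multiply each prior by the joint likelihood of the symptom pattern (using 1 − P(present | H) for each absent symptom):
  Quiul: 0.29 × 0.57 × (1 − 0.17) = 0.1372
  Ostal syndrome: 0.55 × 0.05 × (1 − 0.72) = 0.0077
  Silax syndrome: 0.16 × 0.94 × (1 − 0.75) = 0.0376
Marginal likelihood of the evidence = 0.1825.
P(Quiul | evidence) ≈ 0.1372 / 0.1825 ≈ 0.752
P(Ostal syndrome | evidence) ≈ 0.0077 / 0.1825 ≈ 0.042
P(Silax syndrome | evidence) ≈ 0.0376 / 0.1825 ≈ 0.206
The largest is 0.752, so Quiul is most probable.

Quiul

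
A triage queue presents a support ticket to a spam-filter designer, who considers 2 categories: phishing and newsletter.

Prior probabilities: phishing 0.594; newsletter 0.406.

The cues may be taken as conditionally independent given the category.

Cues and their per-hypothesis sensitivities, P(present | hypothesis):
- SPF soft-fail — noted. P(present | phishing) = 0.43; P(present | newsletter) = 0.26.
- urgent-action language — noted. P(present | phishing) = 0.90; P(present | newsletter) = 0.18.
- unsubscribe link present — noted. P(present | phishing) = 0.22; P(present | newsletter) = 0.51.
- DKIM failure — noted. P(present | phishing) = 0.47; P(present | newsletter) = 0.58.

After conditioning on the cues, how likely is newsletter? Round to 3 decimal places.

By Bayes' rule with conditional independence, the unnormalized weight for each hypothesis is prior × ∏ likelihoods:
  phishing: 0.594 × 0.43 × 0.90 × 0.22 × 0.47 = 0.023769
  newsletter: 0.406 × 0.26 × 0.18 × 0.51 × 0.58 = 0.0056204
The unnormalized weights sum to 0.02939.
P(newsletter | evidence) = 0.0056204 / 0.02939 ≈ 0.191.

0.191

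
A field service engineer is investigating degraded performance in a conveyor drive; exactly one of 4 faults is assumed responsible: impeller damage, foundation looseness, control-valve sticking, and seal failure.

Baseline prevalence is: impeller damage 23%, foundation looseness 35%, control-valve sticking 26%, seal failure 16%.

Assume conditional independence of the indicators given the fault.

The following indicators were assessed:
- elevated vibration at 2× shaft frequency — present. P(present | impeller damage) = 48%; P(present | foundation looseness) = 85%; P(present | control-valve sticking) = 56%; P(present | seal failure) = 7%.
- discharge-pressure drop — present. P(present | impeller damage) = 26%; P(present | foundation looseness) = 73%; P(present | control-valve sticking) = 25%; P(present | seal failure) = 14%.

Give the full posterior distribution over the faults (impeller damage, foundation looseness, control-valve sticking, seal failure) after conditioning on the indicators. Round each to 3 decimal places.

0.101, 0.765, 0.128, 0.006

For each hypothesis, the unnormalized posterior weight is prior × product of the indicator likelihoods:
  impeller damage: 0.23 × 0.48 × 0.26 = 0.028704
  foundation looseness: 0.35 × 0.85 × 0.73 = 0.21717
  control-valve sticking: 0.26 × 0.56 × 0.25 = 0.0364
  seal failure: 0.16 × 0.07 × 0.14 = 0.001568
Marginal likelihood of the evidence = 0.28385.
P(impeller damage | evidence) = 0.028704 / 0.28385 ≈ 0.101
P(foundation looseness | evidence) = 0.21717 / 0.28385 ≈ 0.765
P(control-valve sticking | evidence) = 0.0364 / 0.28385 ≈ 0.128
P(seal failure | evidence) = 0.001568 / 0.28385 ≈ 0.006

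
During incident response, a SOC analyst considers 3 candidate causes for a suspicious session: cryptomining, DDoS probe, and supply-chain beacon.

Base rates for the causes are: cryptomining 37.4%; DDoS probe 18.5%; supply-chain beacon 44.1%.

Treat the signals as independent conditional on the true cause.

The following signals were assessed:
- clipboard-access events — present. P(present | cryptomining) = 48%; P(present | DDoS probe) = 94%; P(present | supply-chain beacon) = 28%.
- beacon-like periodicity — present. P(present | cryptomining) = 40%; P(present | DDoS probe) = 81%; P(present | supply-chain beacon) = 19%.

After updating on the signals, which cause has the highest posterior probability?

By Bayes' rule with conditional independence, the unnormalized weight for each hypothesis is prior × ∏ likelihoods:
  cryptomining: 0.374 × 0.48 × 0.40 = 0.071808
  DDoS probe: 0.185 × 0.94 × 0.81 = 0.14086
  supply-chain beacon: 0.441 × 0.28 × 0.19 = 0.023461
The unnormalized weights sum to 0.23613.
P(cryptomining | evidence) ≈ 0.071808 / 0.23613 ≈ 0.304
P(DDoS probe | evidence) ≈ 0.14086 / 0.23613 ≈ 0.597
P(supply-chain beacon | evidence) ≈ 0.023461 / 0.23613 ≈ 0.099
The largest is 0.597, so DDoS probe is most probable.

DDoS probe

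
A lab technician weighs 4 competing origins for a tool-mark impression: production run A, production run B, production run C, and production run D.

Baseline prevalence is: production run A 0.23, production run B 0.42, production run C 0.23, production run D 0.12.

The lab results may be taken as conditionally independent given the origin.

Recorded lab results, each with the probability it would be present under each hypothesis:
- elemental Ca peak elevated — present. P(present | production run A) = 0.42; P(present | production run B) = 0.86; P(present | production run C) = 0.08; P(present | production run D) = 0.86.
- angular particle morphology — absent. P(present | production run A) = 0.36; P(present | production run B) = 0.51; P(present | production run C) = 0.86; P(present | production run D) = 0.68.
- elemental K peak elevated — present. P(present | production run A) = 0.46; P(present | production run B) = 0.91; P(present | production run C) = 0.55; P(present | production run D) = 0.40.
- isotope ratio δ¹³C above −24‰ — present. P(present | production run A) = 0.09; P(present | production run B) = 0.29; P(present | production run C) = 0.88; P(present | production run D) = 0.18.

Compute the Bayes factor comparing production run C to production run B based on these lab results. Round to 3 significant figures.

0.0487

Joint likelihood of the lab result pattern under each hypothesis (using 1 − P(present | H) for each absent lab result):
  production run C: 0.08 × (1 − 0.86) × 0.55 × 0.88 = 0.0054208
  production run B: 0.86 × (1 − 0.51) × 0.91 × 0.29 = 0.11121
Bayes factor = 0.0054208 / 0.11121 ≈ 0.0487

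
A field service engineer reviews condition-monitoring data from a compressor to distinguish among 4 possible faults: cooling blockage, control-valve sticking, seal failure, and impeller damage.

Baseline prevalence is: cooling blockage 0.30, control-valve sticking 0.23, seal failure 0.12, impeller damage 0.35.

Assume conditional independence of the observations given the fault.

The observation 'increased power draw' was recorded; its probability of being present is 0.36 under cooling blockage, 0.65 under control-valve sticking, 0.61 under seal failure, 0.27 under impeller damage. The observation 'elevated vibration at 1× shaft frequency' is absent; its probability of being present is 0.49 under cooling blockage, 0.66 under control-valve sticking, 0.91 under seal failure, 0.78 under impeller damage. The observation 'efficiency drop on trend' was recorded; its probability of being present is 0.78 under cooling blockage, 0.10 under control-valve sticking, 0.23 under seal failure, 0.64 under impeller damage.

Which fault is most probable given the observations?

cooling blockage

By Bayes' rule with conditional independence, the unnormalized weight for each hypothesis is prior × ∏ likelihoods (using 1 − P(present | H) for each absent observation):
  cooling blockage: 0.30 × 0.36 × (1 − 0.49) × 0.78 = 0.042962
  control-valve sticking: 0.23 × 0.65 × (1 − 0.66) × 0.10 = 0.005083
  seal failure: 0.12 × 0.61 × (1 − 0.91) × 0.23 = 0.0015152
  impeller damage: 0.35 × 0.27 × (1 − 0.78) × 0.64 = 0.013306
Marginal likelihood of the evidence = 0.062866.
P(cooling blockage | evidence) ≈ 0.042962 / 0.062866 ≈ 0.683
P(control-valve sticking | evidence) ≈ 0.005083 / 0.062866 ≈ 0.081
P(seal failure | evidence) ≈ 0.0015152 / 0.062866 ≈ 0.024
P(impeller damage | evidence) ≈ 0.013306 / 0.062866 ≈ 0.212
The largest is 0.683, so cooling blockage is most probable.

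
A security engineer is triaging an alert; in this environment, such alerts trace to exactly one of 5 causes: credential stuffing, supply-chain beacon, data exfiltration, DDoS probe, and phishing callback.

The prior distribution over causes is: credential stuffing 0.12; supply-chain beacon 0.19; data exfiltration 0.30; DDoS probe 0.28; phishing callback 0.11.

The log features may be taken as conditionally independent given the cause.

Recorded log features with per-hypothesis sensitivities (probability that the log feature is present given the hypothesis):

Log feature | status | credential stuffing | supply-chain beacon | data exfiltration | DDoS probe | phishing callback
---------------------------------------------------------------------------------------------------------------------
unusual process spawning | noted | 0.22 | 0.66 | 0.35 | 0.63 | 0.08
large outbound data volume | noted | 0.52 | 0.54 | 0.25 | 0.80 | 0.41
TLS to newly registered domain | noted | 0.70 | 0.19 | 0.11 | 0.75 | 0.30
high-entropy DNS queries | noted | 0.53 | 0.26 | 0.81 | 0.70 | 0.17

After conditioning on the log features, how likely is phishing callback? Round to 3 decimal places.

0.002

For each hypothesis, the unnormalized posterior weight is prior × product of the log feature likelihoods:
  credential stuffing: 0.12 × 0.22 × 0.52 × 0.70 × 0.53 = 0.0050931
  supply-chain beacon: 0.19 × 0.66 × 0.54 × 0.19 × 0.26 = 0.0033452
  data exfiltration: 0.30 × 0.35 × 0.25 × 0.11 × 0.81 = 0.0023389
  DDoS probe: 0.28 × 0.63 × 0.80 × 0.75 × 0.70 = 0.074088
  phishing callback: 0.11 × 0.08 × 0.41 × 0.30 × 0.17 = 0.00018401
Marginal likelihood of the evidence = 0.085049.
P(phishing callback | evidence) = 0.00018401 / 0.085049 ≈ 0.002.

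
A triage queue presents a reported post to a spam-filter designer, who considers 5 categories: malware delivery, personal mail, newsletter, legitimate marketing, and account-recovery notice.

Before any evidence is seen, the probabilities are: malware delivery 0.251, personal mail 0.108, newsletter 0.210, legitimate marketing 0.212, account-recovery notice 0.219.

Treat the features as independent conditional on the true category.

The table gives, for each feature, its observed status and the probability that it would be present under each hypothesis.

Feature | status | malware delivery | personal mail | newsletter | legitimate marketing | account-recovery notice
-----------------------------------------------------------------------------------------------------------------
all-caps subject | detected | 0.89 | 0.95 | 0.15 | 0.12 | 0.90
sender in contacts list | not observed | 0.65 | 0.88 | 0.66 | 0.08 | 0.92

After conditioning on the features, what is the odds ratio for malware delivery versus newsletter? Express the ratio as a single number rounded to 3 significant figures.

7.30

Unnormalized posterior weight (prior times the feature likelihoods) for each of the two hypotheses (using 1 − P(present | H) for each absent feature):
  malware delivery: 0.251 × 0.89 × (1 − 0.65) = 0.078186
  newsletter: 0.210 × 0.15 × (1 − 0.66) = 0.01071
Posterior odds = 0.078186 / 0.01071 ≈ 7.30.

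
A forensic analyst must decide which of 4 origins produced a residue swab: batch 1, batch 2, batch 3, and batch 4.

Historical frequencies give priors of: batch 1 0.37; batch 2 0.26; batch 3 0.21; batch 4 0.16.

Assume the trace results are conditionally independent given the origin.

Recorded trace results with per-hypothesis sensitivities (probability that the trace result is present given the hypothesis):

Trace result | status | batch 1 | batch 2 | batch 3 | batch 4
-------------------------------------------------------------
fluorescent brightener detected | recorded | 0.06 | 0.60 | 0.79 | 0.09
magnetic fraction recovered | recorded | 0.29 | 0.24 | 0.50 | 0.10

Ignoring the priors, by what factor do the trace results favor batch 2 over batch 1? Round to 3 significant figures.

8.28

The Bayes factor is the ratio of the joint likelihoods of the trace result pattern under the two hypotheses.
  batch 2: 0.60 × 0.24 = 0.144
  batch 1: 0.06 × 0.29 = 0.0174
Bayes factor = 0.144 / 0.0174 ≈ 8.28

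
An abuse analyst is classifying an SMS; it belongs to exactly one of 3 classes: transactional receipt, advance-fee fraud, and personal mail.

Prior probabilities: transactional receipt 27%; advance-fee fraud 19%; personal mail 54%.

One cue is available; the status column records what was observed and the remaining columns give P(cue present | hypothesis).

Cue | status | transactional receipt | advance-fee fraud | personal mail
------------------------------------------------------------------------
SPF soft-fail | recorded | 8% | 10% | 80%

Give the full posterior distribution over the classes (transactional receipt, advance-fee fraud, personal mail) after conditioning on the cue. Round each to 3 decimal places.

0.046, 0.040, 0.914

By Bayes' rule, the unnormalized weight for each hypothesis is prior × likelihood:
  transactional receipt: 0.27 × 0.08 = 0.0216
  advance-fee fraud: 0.19 × 0.10 = 0.019
  personal mail: 0.54 × 0.80 = 0.432
Marginal likelihood of the evidence = 0.4726.
P(transactional receipt | evidence) = 0.0216 / 0.4726 ≈ 0.046
P(advance-fee fraud | evidence) = 0.019 / 0.4726 ≈ 0.040
P(personal mail | evidence) = 0.432 / 0.4726 ≈ 0.914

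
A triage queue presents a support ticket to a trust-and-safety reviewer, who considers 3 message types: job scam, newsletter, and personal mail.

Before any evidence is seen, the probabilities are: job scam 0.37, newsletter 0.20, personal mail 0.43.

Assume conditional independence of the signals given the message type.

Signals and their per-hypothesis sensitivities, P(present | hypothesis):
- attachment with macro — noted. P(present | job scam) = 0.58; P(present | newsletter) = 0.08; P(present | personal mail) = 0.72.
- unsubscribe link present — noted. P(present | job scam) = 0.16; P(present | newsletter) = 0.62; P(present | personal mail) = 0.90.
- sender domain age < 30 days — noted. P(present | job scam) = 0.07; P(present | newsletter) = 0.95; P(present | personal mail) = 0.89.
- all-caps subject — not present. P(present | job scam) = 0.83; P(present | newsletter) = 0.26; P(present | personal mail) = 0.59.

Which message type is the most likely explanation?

personal mail

For each hypothesis, the unnormalized posterior weight is prior × product of the signal likelihoods (using 1 − P(present | H) for each absent signal):
  job scam: 0.37 × 0.58 × 0.16 × 0.07 × (1 − 0.83) = 0.0004086
  newsletter: 0.20 × 0.08 × 0.62 × 0.95 × (1 − 0.26) = 0.0069738
  personal mail: 0.43 × 0.72 × 0.90 × 0.89 × (1 − 0.59) = 0.10168
Normalizing constant Z = 0.0004086 + 0.0069738 + 0.10168 = 0.10906.
P(job scam | evidence) ≈ 0.0004086 / 0.10906 ≈ 0.004
P(newsletter | evidence) ≈ 0.0069738 / 0.10906 ≈ 0.064
P(personal mail | evidence) ≈ 0.10168 / 0.10906 ≈ 0.932
The largest is 0.932, so personal mail is most probable.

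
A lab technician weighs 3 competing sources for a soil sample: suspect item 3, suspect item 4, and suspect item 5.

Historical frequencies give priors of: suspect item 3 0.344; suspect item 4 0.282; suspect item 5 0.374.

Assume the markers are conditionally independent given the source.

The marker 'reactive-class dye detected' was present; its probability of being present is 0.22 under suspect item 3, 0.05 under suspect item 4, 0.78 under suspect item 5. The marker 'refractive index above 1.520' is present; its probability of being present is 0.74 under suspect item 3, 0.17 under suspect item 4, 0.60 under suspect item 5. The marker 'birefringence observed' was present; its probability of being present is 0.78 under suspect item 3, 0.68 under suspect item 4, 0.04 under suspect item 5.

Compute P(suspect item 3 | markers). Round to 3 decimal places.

0.835

For each hypothesis, the unnormalized posterior weight is prior × product of the marker likelihoods:
  suspect item 3: 0.344 × 0.22 × 0.74 × 0.78 = 0.043682
  suspect item 4: 0.282 × 0.05 × 0.17 × 0.68 = 0.00163
  suspect item 5: 0.374 × 0.78 × 0.60 × 0.04 = 0.0070013
Normalizing constant Z = 0.043682 + 0.00163 + 0.0070013 = 0.052314.
P(suspect item 3 | evidence) = 0.043682 / 0.052314 ≈ 0.835.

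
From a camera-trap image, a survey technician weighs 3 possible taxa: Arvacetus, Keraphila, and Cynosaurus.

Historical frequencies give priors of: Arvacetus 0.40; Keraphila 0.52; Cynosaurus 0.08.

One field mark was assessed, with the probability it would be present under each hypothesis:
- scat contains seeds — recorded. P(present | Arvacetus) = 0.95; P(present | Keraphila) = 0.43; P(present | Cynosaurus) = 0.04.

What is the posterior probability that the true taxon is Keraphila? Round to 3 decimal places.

0.368

Multiply each prior by the likelihood of the field mark:
  Arvacetus: 0.40 × 0.95 = 0.38
  Keraphila: 0.52 × 0.43 = 0.2236
  Cynosaurus: 0.08 × 0.04 = 0.0032
The unnormalized weights sum to 0.6068.
P(Keraphila | evidence) = 0.2236 / 0.6068 ≈ 0.368.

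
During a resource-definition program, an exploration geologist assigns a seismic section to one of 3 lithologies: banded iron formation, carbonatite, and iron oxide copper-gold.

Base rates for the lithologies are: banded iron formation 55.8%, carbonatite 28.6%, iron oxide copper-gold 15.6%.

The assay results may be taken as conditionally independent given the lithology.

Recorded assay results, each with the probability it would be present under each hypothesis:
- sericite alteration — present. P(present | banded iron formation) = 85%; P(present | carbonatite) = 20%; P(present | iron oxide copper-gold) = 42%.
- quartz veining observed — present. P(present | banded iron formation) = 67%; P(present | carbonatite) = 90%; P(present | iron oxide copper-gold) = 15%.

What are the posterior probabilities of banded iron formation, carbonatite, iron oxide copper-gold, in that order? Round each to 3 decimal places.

0.838, 0.136, 0.026

For each hypothesis, the unnormalized posterior weight is prior × product of the assay result likelihoods:
  banded iron formation: 0.558 × 0.85 × 0.67 = 0.31778
  carbonatite: 0.286 × 0.20 × 0.90 = 0.05148
  iron oxide copper-gold: 0.156 × 0.42 × 0.15 = 0.009828
Normalizing constant Z = 0.31778 + 0.05148 + 0.009828 = 0.37909.
P(banded iron formation | evidence) = 0.31778 / 0.37909 ≈ 0.838
P(carbonatite | evidence) = 0.05148 / 0.37909 ≈ 0.136
P(iron oxide copper-gold | evidence) = 0.009828 / 0.37909 ≈ 0.026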